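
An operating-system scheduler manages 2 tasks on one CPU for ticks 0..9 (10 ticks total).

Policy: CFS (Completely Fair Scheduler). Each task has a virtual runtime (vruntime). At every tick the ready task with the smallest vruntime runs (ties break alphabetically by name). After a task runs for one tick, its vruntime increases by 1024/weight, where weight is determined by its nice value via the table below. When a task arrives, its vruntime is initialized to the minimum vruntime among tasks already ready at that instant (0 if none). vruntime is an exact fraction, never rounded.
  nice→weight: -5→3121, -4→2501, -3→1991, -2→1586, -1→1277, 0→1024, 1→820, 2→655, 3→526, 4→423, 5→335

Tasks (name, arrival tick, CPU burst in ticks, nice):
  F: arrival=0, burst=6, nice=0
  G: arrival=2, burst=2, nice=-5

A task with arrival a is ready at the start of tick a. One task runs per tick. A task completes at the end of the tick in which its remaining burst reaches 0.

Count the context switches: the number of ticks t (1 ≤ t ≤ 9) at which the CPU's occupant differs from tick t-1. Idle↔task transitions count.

context switches = 3

t=0: vr[F=0] → run F
t=1: vr[F=1] → run F
t=2: vr[F=2 G=2] → run F
t=3: vr[F=3 G=2] → run G
t=4: vr[F=3 G=7266/3121] → run G
t=5: vr[F=3] → run F
t=6: vr[F=4] → run F
t=7: vr[F=5] → run F
t=8: (idle)
t=9: (idle)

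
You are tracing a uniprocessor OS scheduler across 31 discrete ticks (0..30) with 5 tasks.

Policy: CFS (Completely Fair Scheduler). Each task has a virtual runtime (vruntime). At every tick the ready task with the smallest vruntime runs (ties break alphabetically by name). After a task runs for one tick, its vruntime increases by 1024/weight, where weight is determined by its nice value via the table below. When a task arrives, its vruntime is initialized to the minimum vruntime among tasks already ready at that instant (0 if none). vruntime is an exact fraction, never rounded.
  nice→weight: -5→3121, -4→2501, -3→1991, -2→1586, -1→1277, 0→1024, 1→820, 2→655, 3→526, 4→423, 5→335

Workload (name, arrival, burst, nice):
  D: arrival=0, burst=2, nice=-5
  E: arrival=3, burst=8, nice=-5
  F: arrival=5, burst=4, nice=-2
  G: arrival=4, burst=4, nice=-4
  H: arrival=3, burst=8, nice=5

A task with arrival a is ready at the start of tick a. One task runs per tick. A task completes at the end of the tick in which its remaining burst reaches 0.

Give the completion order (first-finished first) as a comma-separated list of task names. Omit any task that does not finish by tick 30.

completion order = D, G, F, E, H

t=0: vr[D=0] → run D
t=1: vr[D=1024/3121] → run D
t=2: (idle)
t=3: vr[E=0 H=0] → run E
t=4: vr[E=1024/3121 G=0 H=0] → run G
t=5: vr[E=1024/3121 F=0 G=1024/2501 H=0] → run F
t=6: vr[E=1024/3121 F=512/793 G=1024/2501 H=0] → run H
t=7: vr[E=1024/3121 F=512/793 G=1024/2501 H=1024/335] → run E
t=8: vr[E=2048/3121 F=512/793 G=1024/2501 H=1024/335] → run G
t=9: vr[E=2048/3121 F=512/793 G=2048/2501 H=1024/335] → run F
t=10: vr[E=2048/3121 F=1024/793 G=2048/2501 H=1024/335] → run E
t=11: vr[E=3072/3121 F=1024/793 G=2048/2501 H=1024/335] → run G
t=12: vr[E=3072/3121 F=1024/793 G=3072/2501 H=1024/335] → run E
t=13: vr[E=4096/3121 F=1024/793 G=3072/2501 H=1024/335] → run G
t=14: vr[E=4096/3121 F=1024/793 H=1024/335] → run F
t=15: vr[E=4096/3121 F=1536/793 H=1024/335] → run E
t=16: vr[E=5120/3121 F=1536/793 H=1024/335] → run E
t=17: vr[E=6144/3121 F=1536/793 H=1024/335] → run F
t=18: vr[E=6144/3121 H=1024/335] → run E
t=19: vr[E=7168/3121 H=1024/335] → run E
t=20: vr[H=1024/335] → run H
t=21: vr[H=2048/335] → run H
t=22: vr[H=3072/335] → run H
t=23: vr[H=4096/335] → run H
t=24: vr[H=1024/67] → run H
t=25: vr[H=6144/335] → run H
t=26: vr[H=7168/335] → run H
t=27: (idle)
t=28: (idle)
t=29: (idle)
t=30: (idle)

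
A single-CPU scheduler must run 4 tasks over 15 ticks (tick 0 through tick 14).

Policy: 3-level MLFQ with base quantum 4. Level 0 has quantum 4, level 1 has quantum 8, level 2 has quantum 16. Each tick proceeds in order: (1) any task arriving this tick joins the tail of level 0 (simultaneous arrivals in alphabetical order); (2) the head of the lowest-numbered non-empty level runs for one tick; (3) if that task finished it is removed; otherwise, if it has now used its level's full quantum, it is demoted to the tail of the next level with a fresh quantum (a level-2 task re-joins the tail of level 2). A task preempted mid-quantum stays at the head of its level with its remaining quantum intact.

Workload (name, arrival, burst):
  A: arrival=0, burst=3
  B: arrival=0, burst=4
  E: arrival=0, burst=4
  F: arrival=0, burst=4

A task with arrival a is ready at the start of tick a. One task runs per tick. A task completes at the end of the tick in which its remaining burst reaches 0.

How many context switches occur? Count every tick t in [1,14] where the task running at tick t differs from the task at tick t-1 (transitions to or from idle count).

context switches = 3

t=0: L0/L1/L2 = ABEF/-/- → run A
t=1: L0/L1/L2 = ABEF/-/- → run A
t=2: L0/L1/L2 = ABEF/-/- → run A
t=3: L0/L1/L2 = BEF/-/- → run B
t=4: L0/L1/L2 = BEF/-/- → run B
t=5: L0/L1/L2 = BEF/-/- → run B
t=6: L0/L1/L2 = BEF/-/- → run B
t=7: L0/L1/L2 = EF/-/- → run E
t=8: L0/L1/L2 = EF/-/- → run E
t=9: L0/L1/L2 = EF/-/- → run E
t=10: L0/L1/L2 = EF/-/- → run E
t=11: L0/L1/L2 = F/-/- → run F
t=12: L0/L1/L2 = F/-/- → run F
t=13: L0/L1/L2 = F/-/- → run F
t=14: L0/L1/L2 = F/-/- → run F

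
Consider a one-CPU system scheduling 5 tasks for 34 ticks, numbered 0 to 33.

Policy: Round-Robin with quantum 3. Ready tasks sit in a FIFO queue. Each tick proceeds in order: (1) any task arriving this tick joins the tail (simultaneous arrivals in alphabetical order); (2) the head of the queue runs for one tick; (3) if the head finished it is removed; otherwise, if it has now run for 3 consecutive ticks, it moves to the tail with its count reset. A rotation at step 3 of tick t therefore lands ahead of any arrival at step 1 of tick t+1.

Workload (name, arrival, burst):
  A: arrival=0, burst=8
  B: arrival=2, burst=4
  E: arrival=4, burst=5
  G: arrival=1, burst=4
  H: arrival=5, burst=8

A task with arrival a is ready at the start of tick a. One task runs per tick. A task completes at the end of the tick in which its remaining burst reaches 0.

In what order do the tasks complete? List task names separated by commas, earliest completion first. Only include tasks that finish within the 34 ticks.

completion order = G, B, A, E, H

t=0: queue=[A] q_used=0 → run A
t=1: queue=[A,G] q_used=1 → run A
t=2: queue=[A,G,B] q_used=2 → run A
t=3: queue=[G,B,A] q_used=0 → run G
t=4: queue=[G,B,A,E] q_used=1 → run G
t=5: queue=[G,B,A,E,H] q_used=2 → run G
t=6: queue=[B,A,E,H,G] q_used=0 → run B
t=7: queue=[B,A,E,H,G] q_used=1 → run B
t=8: queue=[B,A,E,H,G] q_used=2 → run B
t=9: queue=[A,E,H,G,B] q_used=0 → run A
t=10: queue=[A,E,H,G,B] q_used=1 → run A
t=11: queue=[A,E,H,G,B] q_used=2 → run A
t=12: queue=[E,H,G,B,A] q_used=0 → run E
t=13: queue=[E,H,G,B,A] q_used=1 → run E
t=14: queue=[E,H,G,B,A] q_used=2 → run E
t=15: queue=[H,G,B,A,E] q_used=0 → run H
t=16: queue=[H,G,B,A,E] q_used=1 → run H
t=17: queue=[H,G,B,A,E] q_used=2 → run H
t=18: queue=[G,B,A,E,H] q_used=0 → run G
t=19: queue=[B,A,E,H] q_used=0 → run B
t=20: queue=[A,E,H] q_used=0 → run A
t=21: queue=[A,E,H] q_used=1 → run A
t=22: queue=[E,H] q_used=0 → run E
t=23: queue=[E,H] q_used=1 → run E
t=24: queue=[H] q_used=0 → run H
t=25: queue=[H] q_used=1 → run H
t=26: queue=[H] q_used=2 → run H
t=27: queue=[H] q_used=0 → run H
t=28: queue=[H] q_used=1 → run H
t=29: (idle)
t=30: (idle)
t=31: (idle)
t=32: (idle)
t=33: (idle)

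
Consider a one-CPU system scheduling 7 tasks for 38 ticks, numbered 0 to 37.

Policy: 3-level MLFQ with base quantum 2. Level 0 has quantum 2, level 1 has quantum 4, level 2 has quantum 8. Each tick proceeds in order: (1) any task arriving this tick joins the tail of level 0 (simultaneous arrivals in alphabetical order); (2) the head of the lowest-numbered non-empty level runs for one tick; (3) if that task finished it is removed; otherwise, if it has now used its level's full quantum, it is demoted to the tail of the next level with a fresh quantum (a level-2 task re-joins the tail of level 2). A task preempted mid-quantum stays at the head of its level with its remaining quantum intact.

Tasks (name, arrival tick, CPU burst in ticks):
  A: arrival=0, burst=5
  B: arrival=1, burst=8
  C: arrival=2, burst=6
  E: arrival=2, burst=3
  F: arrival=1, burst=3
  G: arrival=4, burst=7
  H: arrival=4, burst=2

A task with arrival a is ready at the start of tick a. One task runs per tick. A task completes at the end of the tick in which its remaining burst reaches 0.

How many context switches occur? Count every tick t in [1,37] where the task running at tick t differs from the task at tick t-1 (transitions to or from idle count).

t=0: L0/L1/L2 = A/-/- → run A
t=1: L0/L1/L2 = ABF/-/- → run A
t=2: L0/L1/L2 = BFCE/A/- → run B
t=3: L0/L1/L2 = BFCE/A/- → run B
t=4: L0/L1/L2 = FCEGH/AB/- → run F
t=5: L0/L1/L2 = FCEGH/AB/- → run F
t=6: L0/L1/L2 = CEGH/ABF/- → run C
t=7: L0/L1/L2 = CEGH/ABF/- → run C
t=8: L0/L1/L2 = EGH/ABFC/- → run E
t=9: L0/L1/L2 = EGH/ABFC/- → run E
t=10: L0/L1/L2 = GH/ABFCE/- → run G
t=11: L0/L1/L2 = GH/ABFCE/- → run G
t=12: L0/L1/L2 = H/ABFCEG/- → run H
t=13: L0/L1/L2 = H/ABFCEG/- → run H
t=14: L0/L1/L2 = -/ABFCEG/- → run A
t=15: L0/L1/L2 = -/ABFCEG/- → run A
t=16: L0/L1/L2 = -/ABFCEG/- → run A
t=17: L0/L1/L2 = -/BFCEG/- → run B
t=18: L0/L1/L2 = -/BFCEG/- → run B
t=19: L0/L1/L2 = -/BFCEG/- → run B
t=20: L0/L1/L2 = -/BFCEG/- → run B
t=21: L0/L1/L2 = -/FCEG/B → run F
t=22: L0/L1/L2 = -/CEG/B → run C
t=23: L0/L1/L2 = -/CEG/B → run C
t=24: L0/L1/L2 = -/CEG/B → run C
t=25: L0/L1/L2 = -/CEG/B → run C
t=26: L0/L1/L2 = -/EG/B → run E
t=27: L0/L1/L2 = -/G/B → run G
t=28: L0/L1/L2 = -/G/B → run G
t=29: L0/L1/L2 = -/G/B → run G
t=30: L0/L1/L2 = -/G/B → run G
t=31: L0/L1/L2 = -/-/BG → run B
t=32: L0/L1/L2 = -/-/BG → run B
t=33: L0/L1/L2 = -/-/G → run G
t=34: (idle)
t=35: (idle)
t=36: (idle)
t=37: (idle)

context switches = 15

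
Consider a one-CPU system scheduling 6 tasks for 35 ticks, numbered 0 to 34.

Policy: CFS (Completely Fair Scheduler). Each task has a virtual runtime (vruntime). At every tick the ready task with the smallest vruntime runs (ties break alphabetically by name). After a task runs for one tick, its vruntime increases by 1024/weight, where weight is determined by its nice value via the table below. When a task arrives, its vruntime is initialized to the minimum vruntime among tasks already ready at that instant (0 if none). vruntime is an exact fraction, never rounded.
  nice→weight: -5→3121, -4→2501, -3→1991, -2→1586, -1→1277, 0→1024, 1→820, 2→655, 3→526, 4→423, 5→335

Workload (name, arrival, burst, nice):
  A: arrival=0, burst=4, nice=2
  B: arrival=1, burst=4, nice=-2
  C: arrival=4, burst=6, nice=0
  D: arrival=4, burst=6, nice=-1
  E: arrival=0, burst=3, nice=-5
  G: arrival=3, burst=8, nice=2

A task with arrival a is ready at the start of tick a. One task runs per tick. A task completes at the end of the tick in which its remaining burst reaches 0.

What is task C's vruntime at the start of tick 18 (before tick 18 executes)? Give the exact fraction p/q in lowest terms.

t=0: vr[A=0 E=0] → run A
t=1: vr[A=1024/655 B=0 E=0] → run B
t=2: vr[A=1024/655 B=512/793 E=0] → run E
t=3: vr[A=1024/655 B=512/793 E=1024/3121 G=1024/3121] → run E
t=4: vr[A=1024/655 B=512/793 C=1024/3121 D=1024/3121 E=2048/3121 G=1024/3121] → run C
t=5: vr[A=1024/655 B=512/793 C=4145/3121 D=1024/3121 E=2048/3121 G=1024/3121] → run D
t=6: vr[A=1024/655 B=512/793 C=4145/3121 D=4503552/3985517 E=2048/3121 G=1024/3121] → run G
t=7: vr[A=1024/655 B=512/793 C=4145/3121 D=4503552/3985517 E=2048/3121 G=3866624/2044255] → run B
t=8: vr[A=1024/655 B=1024/793 C=4145/3121 D=4503552/3985517 E=2048/3121 G=3866624/2044255] → run E
t=9: vr[A=1024/655 B=1024/793 C=4145/3121 D=4503552/3985517 G=3866624/2044255] → run D
t=10: vr[A=1024/655 B=1024/793 C=4145/3121 D=7699456/3985517 G=3866624/2044255] → run B
t=11: vr[A=1024/655 B=1536/793 C=4145/3121 D=7699456/3985517 G=3866624/2044255] → run C
t=12: vr[A=1024/655 B=1536/793 C=7266/3121 D=7699456/3985517 G=3866624/2044255] → run A
t=13: vr[A=2048/655 B=1536/793 C=7266/3121 D=7699456/3985517 G=3866624/2044255] → run G
t=14: vr[A=2048/655 B=1536/793 C=7266/3121 D=7699456/3985517 G=7062528/2044255] → run D
t=15: vr[A=2048/655 B=1536/793 C=7266/3121 D=10895360/3985517 G=7062528/2044255] → run B
t=16: vr[A=2048/655 C=7266/3121 D=10895360/3985517 G=7062528/2044255] → run C
t=17: vr[A=2048/655 C=10387/3121 D=10895360/3985517 G=7062528/2044255] → run D
t=18: vr[A=2048/655 C=10387/3121 D=14091264/3985517 G=7062528/2044255] → run A
t=19: vr[A=3072/655 C=10387/3121 D=14091264/3985517 G=7062528/2044255] → run C
t=20: vr[A=3072/655 C=13508/3121 D=14091264/3985517 G=7062528/2044255] → run G
t=21: vr[A=3072/655 C=13508/3121 D=14091264/3985517 G=10258432/2044255] → run D
t=22: vr[A=3072/655 C=13508/3121 D=17287168/3985517 G=10258432/2044255] → run C
t=23: vr[A=3072/655 C=16629/3121 D=17287168/3985517 G=10258432/2044255] → run D
t=24: vr[A=3072/655 C=16629/3121 G=10258432/2044255] → run A
t=25: vr[C=16629/3121 G=10258432/2044255] → run G
t=26: vr[C=16629/3121 G=13454336/2044255] → run C
t=27: vr[G=13454336/2044255] → run G
t=28: vr[G=3330048/408851] → run G
t=29: vr[G=19846144/2044255] → run G
t=30: vr[G=23042048/2044255] → run G
t=31: (idle)
t=32: (idle)
t=33: (idle)
t=34: (idle)

vruntime(C, start of tick 18) = 10387/3121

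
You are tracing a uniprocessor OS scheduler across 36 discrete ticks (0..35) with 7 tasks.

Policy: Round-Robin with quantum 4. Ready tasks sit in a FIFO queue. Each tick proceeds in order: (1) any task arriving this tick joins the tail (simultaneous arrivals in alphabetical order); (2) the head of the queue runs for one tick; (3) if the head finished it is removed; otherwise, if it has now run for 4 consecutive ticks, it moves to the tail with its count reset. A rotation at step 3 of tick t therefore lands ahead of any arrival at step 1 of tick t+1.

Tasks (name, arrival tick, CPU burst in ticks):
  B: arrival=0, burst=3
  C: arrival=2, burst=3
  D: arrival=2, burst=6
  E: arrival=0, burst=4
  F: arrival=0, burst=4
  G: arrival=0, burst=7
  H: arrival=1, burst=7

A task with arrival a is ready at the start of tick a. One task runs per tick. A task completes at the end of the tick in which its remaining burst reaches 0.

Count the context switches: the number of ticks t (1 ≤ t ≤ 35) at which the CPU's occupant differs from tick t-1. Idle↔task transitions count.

t=0: queue=[B,E,F,G] q_used=0 → run B
t=1: queue=[B,E,F,G,H] q_used=1 → run B
t=2: queue=[B,E,F,G,H,C,D] q_used=2 → run B
t=3: queue=[E,F,G,H,C,D] q_used=0 → run E
t=4: queue=[E,F,G,H,C,D] q_used=1 → run E
t=5: queue=[E,F,G,H,C,D] q_used=2 → run E
t=6: queue=[E,F,G,H,C,D] q_used=3 → run E
t=7: queue=[F,G,H,C,D] q_used=0 → run F
t=8: queue=[F,G,H,C,D] q_used=1 → run F
t=9: queue=[F,G,H,C,D] q_used=2 → run F
t=10: queue=[F,G,H,C,D] q_used=3 → run F
t=11: queue=[G,H,C,D] q_used=0 → run G
t=12: queue=[G,H,C,D] q_used=1 → run G
t=13: queue=[G,H,C,D] q_used=2 → run G
t=14: queue=[G,H,C,D] q_used=3 → run G
t=15: queue=[H,C,D,G] q_used=0 → run H
t=16: queue=[H,C,D,G] q_used=1 → run H
t=17: queue=[H,C,D,G] q_used=2 → run H
t=18: queue=[H,C,D,G] q_used=3 → run H
t=19: queue=[C,D,G,H] q_used=0 → run C
t=20: queue=[C,D,G,H] q_used=1 → run C
t=21: queue=[C,D,G,H] q_used=2 → run C
t=22: queue=[D,G,H] q_used=0 → run D
t=23: queue=[D,G,H] q_used=1 → run D
t=24: queue=[D,G,H] q_used=2 → run D
t=25: queue=[D,G,H] q_used=3 → run D
t=26: queue=[G,H,D] q_used=0 → run G
t=27: queue=[G,H,D] q_used=1 → run G
t=28: queue=[G,H,D] q_used=2 → run G
t=29: queue=[H,D] q_used=0 → run H
t=30: queue=[H,D] q_used=1 → run H
t=31: queue=[H,D] q_used=2 → run H
t=32: queue=[D] q_used=0 → run D
t=33: queue=[D] q_used=1 → run D
t=34: (idle)
t=35: (idle)

context switches = 10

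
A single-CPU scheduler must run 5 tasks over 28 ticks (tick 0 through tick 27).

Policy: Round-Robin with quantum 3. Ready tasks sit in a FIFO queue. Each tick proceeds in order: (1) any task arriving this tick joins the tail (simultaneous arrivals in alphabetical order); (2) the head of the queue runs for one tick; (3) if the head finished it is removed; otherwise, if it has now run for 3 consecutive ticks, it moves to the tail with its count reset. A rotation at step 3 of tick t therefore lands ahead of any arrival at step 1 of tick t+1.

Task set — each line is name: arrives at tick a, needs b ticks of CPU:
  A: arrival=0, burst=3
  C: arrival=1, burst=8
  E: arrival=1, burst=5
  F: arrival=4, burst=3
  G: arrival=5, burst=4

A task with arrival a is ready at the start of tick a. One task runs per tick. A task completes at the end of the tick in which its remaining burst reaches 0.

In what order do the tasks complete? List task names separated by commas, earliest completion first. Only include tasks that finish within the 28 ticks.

t=0: queue=[A] q_used=0 → run A
t=1: queue=[A,C,E] q_used=1 → run A
t=2: queue=[A,C,E] q_used=2 → run A
t=3: queue=[C,E] q_used=0 → run C
t=4: queue=[C,E,F] q_used=1 → run C
t=5: queue=[C,E,F,G] q_used=2 → run C
t=6: queue=[E,F,G,C] q_used=0 → run E
t=7: queue=[E,F,G,C] q_used=1 → run E
t=8: queue=[E,F,G,C] q_used=2 → run E
t=9: queue=[F,G,C,E] q_used=0 → run F
t=10: queue=[F,G,C,E] q_used=1 → run F
t=11: queue=[F,G,C,E] q_used=2 → run F
t=12: queue=[G,C,E] q_used=0 → run G
t=13: queue=[G,C,E] q_used=1 → run G
t=14: queue=[G,C,E] q_used=2 → run G
t=15: queue=[C,E,G] q_used=0 → run C
t=16: queue=[C,E,G] q_used=1 → run C
t=17: queue=[C,E,G] q_used=2 → run C
t=18: queue=[E,G,C] q_used=0 → run E
t=19: queue=[E,G,C] q_used=1 → run E
t=20: queue=[G,C] q_used=0 → run G
t=21: queue=[C] q_used=0 → run C
t=22: queue=[C] q_used=1 → run C
t=23: (idle)
t=24: (idle)
t=25: (idle)
t=26: (idle)
t=27: (idle)

completion order = A, F, E, G, C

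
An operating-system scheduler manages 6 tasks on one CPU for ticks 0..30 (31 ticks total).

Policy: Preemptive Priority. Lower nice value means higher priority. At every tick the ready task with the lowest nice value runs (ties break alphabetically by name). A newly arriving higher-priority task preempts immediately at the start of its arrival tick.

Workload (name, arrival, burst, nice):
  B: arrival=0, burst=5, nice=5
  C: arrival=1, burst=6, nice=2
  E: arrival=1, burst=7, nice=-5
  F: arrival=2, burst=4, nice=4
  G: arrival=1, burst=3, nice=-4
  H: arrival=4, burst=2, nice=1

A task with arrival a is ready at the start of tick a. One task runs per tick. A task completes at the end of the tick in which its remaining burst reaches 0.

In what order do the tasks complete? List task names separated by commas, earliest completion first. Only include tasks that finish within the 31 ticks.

completion order = E, G, H, C, F, B

t=0: ready={B} → run B
t=1: ready={B,C,E,G} → run E
t=2: ready={B,C,E,F,G} → run E
t=3: ready={B,C,E,F,G} → run E
t=4: ready={B,C,E,F,G,H} → run E
t=5: ready={B,C,E,F,G,H} → run E
t=6: ready={B,C,E,F,G,H} → run E
t=7: ready={B,C,E,F,G,H} → run E
t=8: ready={B,C,F,G,H} → run G
t=9: ready={B,C,F,G,H} → run G
t=10: ready={B,C,F,G,H} → run G
t=11: ready={B,C,F,H} → run H
t=12: ready={B,C,F,H} → run H
t=13: ready={B,C,F} → run C
t=14: ready={B,C,F} → run C
t=15: ready={B,C,F} → run C
t=16: ready={B,C,F} → run C
t=17: ready={B,C,F} → run C
t=18: ready={B,C,F} → run C
t=19: ready={B,F} → run F
t=20: ready={B,F} → run F
t=21: ready={B,F} → run F
t=22: ready={B,F} → run F
t=23: ready={B} → run B
t=24: ready={B} → run B
t=25: ready={B} → run B
t=26: ready={B} → run B
t=27: (idle)
t=28: (idle)
t=29: (idle)
t=30: (idle)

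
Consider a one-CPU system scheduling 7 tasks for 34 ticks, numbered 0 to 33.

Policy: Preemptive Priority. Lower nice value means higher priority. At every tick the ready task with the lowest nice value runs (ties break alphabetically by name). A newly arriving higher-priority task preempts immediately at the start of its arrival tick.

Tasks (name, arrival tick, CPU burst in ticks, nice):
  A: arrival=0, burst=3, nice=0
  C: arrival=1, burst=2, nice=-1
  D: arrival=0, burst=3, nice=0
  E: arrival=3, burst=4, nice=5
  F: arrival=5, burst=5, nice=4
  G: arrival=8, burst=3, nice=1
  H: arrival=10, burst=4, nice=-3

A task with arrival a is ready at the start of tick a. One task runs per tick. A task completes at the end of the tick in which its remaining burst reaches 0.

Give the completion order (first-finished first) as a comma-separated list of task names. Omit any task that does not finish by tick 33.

t=0: ready={A,D} → run A
t=1: ready={A,C,D} → run C
t=2: ready={A,C,D} → run C
t=3: ready={A,D,E} → run A
t=4: ready={A,D,E} → run A
t=5: ready={D,E,F} → run D
t=6: ready={D,E,F} → run D
t=7: ready={D,E,F} → run D
t=8: ready={E,F,G} → run G
t=9: ready={E,F,G} → run G
t=10: ready={E,F,G,H} → run H
t=11: ready={E,F,G,H} → run H
t=12: ready={E,F,G,H} → run H
t=13: ready={E,F,G,H} → run H
t=14: ready={E,F,G} → run G
t=15: ready={E,F} → run F
t=16: ready={E,F} → run F
t=17: ready={E,F} → run F
t=18: ready={E,F} → run F
t=19: ready={E,F} → run F
t=20: ready={E} → run E
t=21: ready={E} → run E
t=22: ready={E} → run E
t=23: ready={E} → run E
t=24: (idle)
t=25: (idle)
t=26: (idle)
t=27: (idle)
t=28: (idle)
t=29: (idle)
t=30: (idle)
t=31: (idle)
t=32: (idle)
t=33: (idle)

completion order = C, A, D, H, G, F, E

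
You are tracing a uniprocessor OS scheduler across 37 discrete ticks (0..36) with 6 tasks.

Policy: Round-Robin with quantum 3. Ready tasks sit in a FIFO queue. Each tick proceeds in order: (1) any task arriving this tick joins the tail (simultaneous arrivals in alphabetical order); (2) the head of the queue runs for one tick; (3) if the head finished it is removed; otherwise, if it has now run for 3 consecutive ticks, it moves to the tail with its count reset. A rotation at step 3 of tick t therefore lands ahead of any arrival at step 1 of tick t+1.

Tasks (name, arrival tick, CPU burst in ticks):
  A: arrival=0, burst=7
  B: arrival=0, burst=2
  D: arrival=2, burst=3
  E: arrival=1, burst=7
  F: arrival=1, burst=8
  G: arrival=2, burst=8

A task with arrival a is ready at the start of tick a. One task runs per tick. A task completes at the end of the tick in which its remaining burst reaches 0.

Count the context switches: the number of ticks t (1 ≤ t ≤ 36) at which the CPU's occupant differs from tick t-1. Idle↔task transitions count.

context switches = 14

t=0: queue=[A,B] q_used=0 → run A
t=1: queue=[A,B,E,F] q_used=1 → run A
t=2: queue=[A,B,E,F,D,G] q_used=2 → run A
t=3: queue=[B,E,F,D,G,A] q_used=0 → run B
t=4: queue=[B,E,F,D,G,A] q_used=1 → run B
t=5: queue=[E,F,D,G,A] q_used=0 → run E
t=6: queue=[E,F,D,G,A] q_used=1 → run E
t=7: queue=[E,F,D,G,A] q_used=2 → run E
t=8: queue=[F,D,G,A,E] q_used=0 → run F
t=9: queue=[F,D,G,A,E] q_used=1 → run F
t=10: queue=[F,D,G,A,E] q_used=2 → run F
t=11: queue=[D,G,A,E,F] q_used=0 → run D
t=12: queue=[D,G,A,E,F] q_used=1 → run D
t=13: queue=[D,G,A,E,F] q_used=2 → run D
t=14: queue=[G,A,E,F] q_used=0 → run G
t=15: queue=[G,A,E,F] q_used=1 → run G
t=16: queue=[G,A,E,F] q_used=2 → run G
t=17: queue=[A,E,F,G] q_used=0 → run A
t=18: queue=[A,E,F,G] q_used=1 → run A
t=19: queue=[A,E,F,G] q_used=2 → run A
t=20: queue=[E,F,G,A] q_used=0 → run E
t=21: queue=[E,F,G,A] q_used=1 → run E
t=22: queue=[E,F,G,A] q_used=2 → run E
t=23: queue=[F,G,A,E] q_used=0 → run F
t=24: queue=[F,G,A,E] q_used=1 → run F
t=25: queue=[F,G,A,E] q_used=2 → run F
t=26: queue=[G,A,E,F] q_used=0 → run G
t=27: queue=[G,A,E,F] q_used=1 → run G
t=28: queue=[G,A,E,F] q_used=2 → run G
t=29: queue=[A,E,F,G] q_used=0 → run A
t=30: queue=[E,F,G] q_used=0 → run E
t=31: queue=[F,G] q_used=0 → run F
t=32: queue=[F,G] q_used=1 → run F
t=33: queue=[G] q_used=0 → run G
t=34: queue=[G] q_used=1 → run G
t=35: (idle)
t=36: (idle)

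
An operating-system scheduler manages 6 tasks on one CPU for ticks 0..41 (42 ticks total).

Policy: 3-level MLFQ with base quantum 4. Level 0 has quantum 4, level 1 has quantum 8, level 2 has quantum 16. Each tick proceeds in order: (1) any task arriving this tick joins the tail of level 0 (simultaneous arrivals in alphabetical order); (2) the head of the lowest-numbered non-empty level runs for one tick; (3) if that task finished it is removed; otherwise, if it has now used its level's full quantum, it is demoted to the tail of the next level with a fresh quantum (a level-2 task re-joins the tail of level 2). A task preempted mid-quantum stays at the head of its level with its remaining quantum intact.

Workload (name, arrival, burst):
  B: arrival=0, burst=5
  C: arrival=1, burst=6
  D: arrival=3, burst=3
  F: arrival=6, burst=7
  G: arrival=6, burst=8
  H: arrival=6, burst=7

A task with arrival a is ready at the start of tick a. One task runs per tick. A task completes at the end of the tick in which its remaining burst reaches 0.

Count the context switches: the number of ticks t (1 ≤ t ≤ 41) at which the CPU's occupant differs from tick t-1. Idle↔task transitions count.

context switches = 11

t=0: L0/L1/L2 = B/-/- → run B
t=1: L0/L1/L2 = BC/-/- → run B
t=2: L0/L1/L2 = BC/-/- → run B
t=3: L0/L1/L2 = BCD/-/- → run B
t=4: L0/L1/L2 = CD/B/- → run C
t=5: L0/L1/L2 = CD/B/- → run C
t=6: L0/L1/L2 = CDFGH/B/- → run C
t=7: L0/L1/L2 = CDFGH/B/- → run C
t=8: L0/L1/L2 = DFGH/BC/- → run D
t=9: L0/L1/L2 = DFGH/BC/- → run D
t=10: L0/L1/L2 = DFGH/BC/- → run D
t=11: L0/L1/L2 = FGH/BC/- → run F
t=12: L0/L1/L2 = FGH/BC/- → run F
t=13: L0/L1/L2 = FGH/BC/- → run F
t=14: L0/L1/L2 = FGH/BC/- → run F
t=15: L0/L1/L2 = GH/BCF/- → run G
t=16: L0/L1/L2 = GH/BCF/- → run G
t=17: L0/L1/L2 = GH/BCF/- → run G
t=18: L0/L1/L2 = GH/BCF/- → run G
t=19: L0/L1/L2 = H/BCFG/- → run H
t=20: L0/L1/L2 = H/BCFG/- → run H
t=21: L0/L1/L2 = H/BCFG/- → run H
t=22: L0/L1/L2 = H/BCFG/- → run H
t=23: L0/L1/L2 = -/BCFGH/- → run B
t=24: L0/L1/L2 = -/CFGH/- → run C
t=25: L0/L1/L2 = -/CFGH/- → run C
t=26: L0/L1/L2 = -/FGH/- → run F
t=27: L0/L1/L2 = -/FGH/- → run F
t=28: L0/L1/L2 = -/FGH/- → run F
t=29: L0/L1/L2 = -/GH/- → run G
t=30: L0/L1/L2 = -/GH/- → run G
t=31: L0/L1/L2 = -/GH/- → run G
t=32: L0/L1/L2 = -/GH/- → run G
t=33: L0/L1/L2 = -/H/- → run H
t=34: L0/L1/L2 = -/H/- → run H
t=35: L0/L1/L2 = -/H/- → run H
t=36: (idle)
t=37: (idle)
t=38: (idle)
t=39: (idle)
t=40: (idle)
t=41: (idle)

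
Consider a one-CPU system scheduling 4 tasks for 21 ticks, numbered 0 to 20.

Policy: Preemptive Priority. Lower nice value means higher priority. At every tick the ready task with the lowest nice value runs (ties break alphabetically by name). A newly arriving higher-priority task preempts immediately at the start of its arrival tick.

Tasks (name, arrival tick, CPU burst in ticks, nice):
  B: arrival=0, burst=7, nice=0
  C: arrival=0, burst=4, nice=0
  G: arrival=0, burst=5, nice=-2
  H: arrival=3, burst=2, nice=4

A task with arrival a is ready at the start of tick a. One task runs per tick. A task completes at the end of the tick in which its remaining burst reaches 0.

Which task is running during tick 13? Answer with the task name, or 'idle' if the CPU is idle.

t=0: ready={B,C,G} → run G
t=1: ready={B,C,G} → run G
t=2: ready={B,C,G} → run G
t=3: ready={B,C,G,H} → run G
t=4: ready={B,C,G,H} → run G
t=5: ready={B,C,H} → run B
t=6: ready={B,C,H} → run B
t=7: ready={B,C,H} → run B
t=8: ready={B,C,H} → run B
t=9: ready={B,C,H} → run B
t=10: ready={B,C,H} → run B
t=11: ready={B,C,H} → run B
t=12: ready={C,H} → run C
t=13: ready={C,H} → run C
t=14: ready={C,H} → run C
t=15: ready={C,H} → run C
t=16: ready={H} → run H
t=17: ready={H} → run H
t=18: (idle)
t=19: (idle)
t=20: (idle)

running at tick 13 = C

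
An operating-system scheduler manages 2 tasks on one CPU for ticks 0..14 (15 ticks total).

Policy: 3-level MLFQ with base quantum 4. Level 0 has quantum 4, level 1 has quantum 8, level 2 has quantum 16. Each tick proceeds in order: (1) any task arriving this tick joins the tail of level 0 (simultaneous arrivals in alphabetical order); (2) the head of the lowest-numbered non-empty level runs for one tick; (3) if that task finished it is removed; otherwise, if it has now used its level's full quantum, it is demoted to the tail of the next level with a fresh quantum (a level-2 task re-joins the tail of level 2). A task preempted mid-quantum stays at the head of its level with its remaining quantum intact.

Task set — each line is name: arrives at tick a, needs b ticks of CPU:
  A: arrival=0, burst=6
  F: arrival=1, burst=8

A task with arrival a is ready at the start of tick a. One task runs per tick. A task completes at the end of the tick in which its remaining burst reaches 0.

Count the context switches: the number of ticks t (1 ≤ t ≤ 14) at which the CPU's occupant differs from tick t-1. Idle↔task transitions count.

context switches = 4

t=0: L0/L1/L2 = A/-/- → run A
t=1: L0/L1/L2 = AF/-/- → run A
t=2: L0/L1/L2 = AF/-/- → run A
t=3: L0/L1/L2 = AF/-/- → run A
t=4: L0/L1/L2 = F/A/- → run F
t=5: L0/L1/L2 = F/A/- → run F
t=6: L0/L1/L2 = F/A/- → run F
t=7: L0/L1/L2 = F/A/- → run F
t=8: L0/L1/L2 = -/AF/- → run A
t=9: L0/L1/L2 = -/AF/- → run A
t=10: L0/L1/L2 = -/F/- → run F
t=11: L0/L1/L2 = -/F/- → run F
t=12: L0/L1/L2 = -/F/- → run F
t=13: L0/L1/L2 = -/F/- → run F
t=14: (idle)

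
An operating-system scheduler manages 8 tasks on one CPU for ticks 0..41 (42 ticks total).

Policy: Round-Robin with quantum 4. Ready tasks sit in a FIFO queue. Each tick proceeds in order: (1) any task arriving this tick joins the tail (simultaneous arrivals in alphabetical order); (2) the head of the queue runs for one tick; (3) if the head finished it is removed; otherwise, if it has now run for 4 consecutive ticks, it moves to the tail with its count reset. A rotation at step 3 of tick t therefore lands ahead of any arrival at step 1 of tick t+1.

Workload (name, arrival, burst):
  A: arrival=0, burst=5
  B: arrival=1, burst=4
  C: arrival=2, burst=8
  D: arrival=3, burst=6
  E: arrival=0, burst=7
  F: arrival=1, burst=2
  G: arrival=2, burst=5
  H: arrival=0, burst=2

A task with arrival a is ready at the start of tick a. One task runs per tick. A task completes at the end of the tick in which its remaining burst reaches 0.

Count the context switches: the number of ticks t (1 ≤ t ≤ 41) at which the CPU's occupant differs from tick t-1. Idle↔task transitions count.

context switches = 13

t=0: queue=[A,E,H] q_used=0 → run A
t=1: queue=[A,E,H,B,F] q_used=1 → run A
t=2: queue=[A,E,H,B,F,C,G] q_used=2 → run A
t=3: queue=[A,E,H,B,F,C,G,D] q_used=3 → run A
t=4: queue=[E,H,B,F,C,G,D,A] q_used=0 → run E
t=5: queue=[E,H,B,F,C,G,D,A] q_used=1 → run E
t=6: queue=[E,H,B,F,C,G,D,A] q_used=2 → run E
t=7: queue=[E,H,B,F,C,G,D,A] q_used=3 → run E
t=8: queue=[H,B,F,C,G,D,A,E] q_used=0 → run H
t=9: queue=[H,B,F,C,G,D,A,E] q_used=1 → run H
t=10: queue=[B,F,C,G,D,A,E] q_used=0 → run B
t=11: queue=[B,F,C,G,D,A,E] q_used=1 → run B
t=12: queue=[B,F,C,G,D,A,E] q_used=2 → run B
t=13: queue=[B,F,C,G,D,A,E] q_used=3 → run B
t=14: queue=[F,C,G,D,A,E] q_used=0 → run F
t=15: queue=[F,C,G,D,A,E] q_used=1 → run F
t=16: queue=[C,G,D,A,E] q_used=0 → run C
t=17: queue=[C,G,D,A,E] q_used=1 → run C
t=18: queue=[C,G,D,A,E] q_used=2 → run C
t=19: queue=[C,G,D,A,E] q_used=3 → run C
t=20: queue=[G,D,A,E,C] q_used=0 → run G
t=21: queue=[G,D,A,E,C] q_used=1 → run G
t=22: queue=[G,D,A,E,C] q_used=2 → run G
t=23: queue=[G,D,A,E,C] q_used=3 → run G
t=24: queue=[D,A,E,C,G] q_used=0 → run D
t=25: queue=[D,A,E,C,G] q_used=1 → run D
t=26: queue=[D,A,E,C,G] q_used=2 → run D
t=27: queue=[D,A,E,C,G] q_used=3 → run D
t=28: queue=[A,E,C,G,D] q_used=0 → run A
t=29: queue=[E,C,G,D] q_used=0 → run E
t=30: queue=[E,C,G,D] q_used=1 → run E
t=31: queue=[E,C,G,D] q_used=2 → run E
t=32: queue=[C,G,D] q_used=0 → run C
t=33: queue=[C,G,D] q_used=1 → run C
t=34: queue=[C,G,D] q_used=2 → run C
t=35: queue=[C,G,D] q_used=3 → run C
t=36: queue=[G,D] q_used=0 → run G
t=37: queue=[D] q_used=0 → run D
t=38: queue=[D] q_used=1 → run D
t=39: (idle)
t=40: (idle)
t=41: (idle)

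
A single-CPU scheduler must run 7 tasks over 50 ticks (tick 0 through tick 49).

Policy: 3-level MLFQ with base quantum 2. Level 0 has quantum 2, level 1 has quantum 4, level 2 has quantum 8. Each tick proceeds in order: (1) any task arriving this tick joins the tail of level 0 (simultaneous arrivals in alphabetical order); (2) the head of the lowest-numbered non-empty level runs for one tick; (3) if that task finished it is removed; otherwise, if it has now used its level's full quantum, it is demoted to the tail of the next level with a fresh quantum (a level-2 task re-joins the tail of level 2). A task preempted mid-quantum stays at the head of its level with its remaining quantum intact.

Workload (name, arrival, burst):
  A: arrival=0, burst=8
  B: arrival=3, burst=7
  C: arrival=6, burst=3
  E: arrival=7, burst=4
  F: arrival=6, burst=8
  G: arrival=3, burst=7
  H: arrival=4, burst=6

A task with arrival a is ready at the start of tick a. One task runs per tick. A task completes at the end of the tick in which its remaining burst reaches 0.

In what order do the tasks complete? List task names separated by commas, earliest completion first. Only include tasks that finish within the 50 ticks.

completion order = H, C, E, A, B, G, F

t=0: L0/L1/L2 = A/-/- → run A
t=1: L0/L1/L2 = A/-/- → run A
t=2: L0/L1/L2 = -/A/- → run A
t=3: L0/L1/L2 = BG/A/- → run B
t=4: L0/L1/L2 = BGH/A/- → run B
t=5: L0/L1/L2 = GH/AB/- → run G
t=6: L0/L1/L2 = GHCF/AB/- → run G
t=7: L0/L1/L2 = HCFE/ABG/- → run H
t=8: L0/L1/L2 = HCFE/ABG/- → run H
t=9: L0/L1/L2 = CFE/ABGH/- → run C
t=10: L0/L1/L2 = CFE/ABGH/- → run C
t=11: L0/L1/L2 = FE/ABGHC/- → run F
t=12: L0/L1/L2 = FE/ABGHC/- → run F
t=13: L0/L1/L2 = E/ABGHCF/- → run E
t=14: L0/L1/L2 = E/ABGHCF/- → run E
t=15: L0/L1/L2 = -/ABGHCFE/- → run A
t=16: L0/L1/L2 = -/ABGHCFE/- → run A
t=17: L0/L1/L2 = -/ABGHCFE/- → run A
t=18: L0/L1/L2 = -/BGHCFE/A → run B
t=19: L0/L1/L2 = -/BGHCFE/A → run B
t=20: L0/L1/L2 = -/BGHCFE/A → run B
t=21: L0/L1/L2 = -/BGHCFE/A → run B
t=22: L0/L1/L2 = -/GHCFE/AB → run G
t=23: L0/L1/L2 = -/GHCFE/AB → run G
t=24: L0/L1/L2 = -/GHCFE/AB → run G
t=25: L0/L1/L2 = -/GHCFE/AB → run G
t=26: L0/L1/L2 = -/HCFE/ABG → run H
t=27: L0/L1/L2 = -/HCFE/ABG → run H
t=28: L0/L1/L2 = -/HCFE/ABG → run H
t=29: L0/L1/L2 = -/HCFE/ABG → run H
t=30: L0/L1/L2 = -/CFE/ABG → run C
t=31: L0/L1/L2 = -/FE/ABG → run F
t=32: L0/L1/L2 = -/FE/ABG → run F
t=33: L0/L1/L2 = -/FE/ABG → run F
t=34: L0/L1/L2 = -/FE/ABG → run F
t=35: L0/L1/L2 = -/E/ABGF → run E
t=36: L0/L1/L2 = -/E/ABGF → run E
t=37: L0/L1/L2 = -/-/ABGF → run A
t=38: L0/L1/L2 = -/-/ABGF → run A
t=39: L0/L1/L2 = -/-/BGF → run B
t=40: L0/L1/L2 = -/-/GF → run G
t=41: L0/L1/L2 = -/-/F → run F
t=42: L0/L1/L2 = -/-/F → run F
t=43: (idle)
t=44: (idle)
t=45: (idle)
t=46: (idle)
t=47: (idle)
t=48: (idle)
t=49: (idle)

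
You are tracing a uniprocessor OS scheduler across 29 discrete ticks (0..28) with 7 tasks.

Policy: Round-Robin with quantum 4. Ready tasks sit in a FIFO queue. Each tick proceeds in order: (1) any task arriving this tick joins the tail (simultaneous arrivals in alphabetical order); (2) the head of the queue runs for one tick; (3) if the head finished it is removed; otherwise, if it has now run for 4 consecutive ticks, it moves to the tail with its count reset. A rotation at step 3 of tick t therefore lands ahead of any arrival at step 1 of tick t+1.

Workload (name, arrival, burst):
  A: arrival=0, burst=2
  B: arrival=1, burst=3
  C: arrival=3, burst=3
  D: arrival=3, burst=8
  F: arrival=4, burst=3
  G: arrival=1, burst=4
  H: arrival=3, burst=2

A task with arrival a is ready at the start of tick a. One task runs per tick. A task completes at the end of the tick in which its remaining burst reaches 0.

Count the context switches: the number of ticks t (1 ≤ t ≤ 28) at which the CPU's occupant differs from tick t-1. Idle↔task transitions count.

context switches = 8

t=0: queue=[A] q_used=0 → run A
t=1: queue=[A,B,G] q_used=1 → run A
t=2: queue=[B,G] q_used=0 → run B
t=3: queue=[B,G,C,D,H] q_used=1 → run B
t=4: queue=[B,G,C,D,H,F] q_used=2 → run B
t=5: queue=[G,C,D,H,F] q_used=0 → run G
t=6: queue=[G,C,D,H,F] q_used=1 → run G
t=7: queue=[G,C,D,H,F] q_used=2 → run G
t=8: queue=[G,C,D,H,F] q_used=3 → run G
t=9: queue=[C,D,H,F] q_used=0 → run C
t=10: queue=[C,D,H,F] q_used=1 → run C
t=11: queue=[C,D,H,F] q_used=2 → run C
t=12: queue=[D,H,F] q_used=0 → run D
t=13: queue=[D,H,F] q_used=1 → run D
t=14: queue=[D,H,F] q_used=2 → run D
t=15: queue=[D,H,F] q_used=3 → run D
t=16: queue=[H,F,D] q_used=0 → run H
t=17: queue=[H,F,D] q_used=1 → run H
t=18: queue=[F,D] q_used=0 → run F
t=19: queue=[F,D] q_used=1 → run F
t=20: queue=[F,D] q_used=2 → run F
t=21: queue=[D] q_used=0 → run D
t=22: queue=[D] q_used=1 → run D
t=23: queue=[D] q_used=2 → run D
t=24: queue=[D] q_used=3 → run D
t=25: (idle)
t=26: (idle)
t=27: (idle)
t=28: (idle)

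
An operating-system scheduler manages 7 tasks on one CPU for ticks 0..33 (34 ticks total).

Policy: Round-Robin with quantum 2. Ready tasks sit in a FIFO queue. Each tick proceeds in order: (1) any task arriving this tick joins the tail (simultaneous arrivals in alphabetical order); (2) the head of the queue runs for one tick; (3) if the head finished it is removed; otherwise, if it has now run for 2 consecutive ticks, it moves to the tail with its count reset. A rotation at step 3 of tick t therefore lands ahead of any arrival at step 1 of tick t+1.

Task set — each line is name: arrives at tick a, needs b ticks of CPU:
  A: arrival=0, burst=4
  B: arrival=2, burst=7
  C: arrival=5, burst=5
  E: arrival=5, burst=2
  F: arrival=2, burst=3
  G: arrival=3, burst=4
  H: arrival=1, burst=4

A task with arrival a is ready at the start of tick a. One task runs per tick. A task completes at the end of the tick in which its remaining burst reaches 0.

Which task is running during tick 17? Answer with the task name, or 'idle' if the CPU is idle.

running at tick 17 = E

t=0: queue=[A] q_used=0 → run A
t=1: queue=[A,H] q_used=1 → run A
t=2: queue=[H,A,B,F] q_used=0 → run H
t=3: queue=[H,A,B,F,G] q_used=1 → run H
t=4: queue=[A,B,F,G,H] q_used=0 → run A
t=5: queue=[A,B,F,G,H,C,E] q_used=1 → run A
t=6: queue=[B,F,G,H,C,E] q_used=0 → run B
t=7: queue=[B,F,G,H,C,E] q_used=1 → run B
t=8: queue=[F,G,H,C,E,B] q_used=0 → run F
t=9: queue=[F,G,H,C,E,B] q_used=1 → run F
t=10: queue=[G,H,C,E,B,F] q_used=0 → run G
t=11: queue=[G,H,C,E,B,F] q_used=1 → run G
t=12: queue=[H,C,E,B,F,G] q_used=0 → run H
t=13: queue=[H,C,E,B,F,G] q_used=1 → run H
t=14: queue=[C,E,B,F,G] q_used=0 → run C
t=15: queue=[C,E,B,F,G] q_used=1 → run C
t=16: queue=[E,B,F,G,C] q_used=0 → run E
t=17: queue=[E,B,F,G,C] q_used=1 → run E
t=18: queue=[B,F,G,C] q_used=0 → run B
t=19: queue=[B,F,G,C] q_used=1 → run B
t=20: queue=[F,G,C,B] q_used=0 → run F
t=21: queue=[G,C,B] q_used=0 → run G
t=22: queue=[G,C,B] q_used=1 → run G
t=23: queue=[C,B] q_used=0 → run C
t=24: queue=[C,B] q_used=1 → run C
t=25: queue=[B,C] q_used=0 → run B
t=26: queue=[B,C] q_used=1 → run B
t=27: queue=[C,B] q_used=0 → run C
t=28: queue=[B] q_used=0 → run B
t=29: (idle)
t=30: (idle)
t=31: (idle)
t=32: (idle)
t=33: (idle)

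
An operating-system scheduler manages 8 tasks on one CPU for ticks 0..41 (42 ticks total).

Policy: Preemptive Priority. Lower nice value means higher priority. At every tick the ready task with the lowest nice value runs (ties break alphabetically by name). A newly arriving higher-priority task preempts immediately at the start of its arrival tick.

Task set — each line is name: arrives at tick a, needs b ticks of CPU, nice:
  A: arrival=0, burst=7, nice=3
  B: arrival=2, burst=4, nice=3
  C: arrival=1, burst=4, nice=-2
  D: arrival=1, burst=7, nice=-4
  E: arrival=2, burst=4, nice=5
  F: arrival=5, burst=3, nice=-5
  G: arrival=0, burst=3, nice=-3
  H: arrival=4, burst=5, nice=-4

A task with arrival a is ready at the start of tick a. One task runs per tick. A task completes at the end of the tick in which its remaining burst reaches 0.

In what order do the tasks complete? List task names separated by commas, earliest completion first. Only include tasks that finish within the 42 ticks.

completion order = F, D, H, G, C, A, B, E

t=0: ready={A,G} → run G
t=1: ready={A,C,D,G} → run D
t=2: ready={A,B,C,D,E,G} → run D
t=3: ready={A,B,C,D,E,G} → run D
t=4: ready={A,B,C,D,E,G,H} → run D
t=5: ready={A,B,C,D,E,F,G,H} → run F
t=6: ready={A,B,C,D,E,F,G,H} → run F
t=7: ready={A,B,C,D,E,F,G,H} → run F
t=8: ready={A,B,C,D,E,G,H} → run D
t=9: ready={A,B,C,D,E,G,H} → run D
t=10: ready={A,B,C,D,E,G,H} → run D
t=11: ready={A,B,C,E,G,H} → run H
t=12: ready={A,B,C,E,G,H} → run H
t=13: ready={A,B,C,E,G,H} → run H
t=14: ready={A,B,C,E,G,H} → run H
t=15: ready={A,B,C,E,G,H} → run H
t=16: ready={A,B,C,E,G} → run G
t=17: ready={A,B,C,E,G} → run G
t=18: ready={A,B,C,E} → run C
t=19: ready={A,B,C,E} → run C
t=20: ready={A,B,C,E} → run C
t=21: ready={A,B,C,E} → run C
t=22: ready={A,B,E} → run A
t=23: ready={A,B,E} → run A
t=24: ready={A,B,E} → run A
t=25: ready={A,B,E} → run A
t=26: ready={A,B,E} → run A
t=27: ready={A,B,E} → run A
t=28: ready={A,B,E} → run A
t=29: ready={B,E} → run B
t=30: ready={B,E} → run B
t=31: ready={B,E} → run B
t=32: ready={B,E} → run B
t=33: ready={E} → run E
t=34: ready={E} → run E
t=35: ready={E} → run E
t=36: ready={E} → run E
t=37: (idle)
t=38: (idle)
t=39: (idle)
t=40: (idle)
t=41: (idle)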